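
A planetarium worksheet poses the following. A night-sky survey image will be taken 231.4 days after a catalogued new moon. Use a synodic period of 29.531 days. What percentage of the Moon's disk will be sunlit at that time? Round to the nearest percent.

24%

231.4 d spans 7 complete synodic months (7 × 29.531 = 206.72 d) plus 24.68 d.
The Moon has covered 24.68/29.531 of its cycle, so θ ≈ 360° × 24.68/29.531 = 300.9°.
With cos θ = 0.514, the lit fraction is (1 − 0.514)/2 ≈ 0.243, so 24%.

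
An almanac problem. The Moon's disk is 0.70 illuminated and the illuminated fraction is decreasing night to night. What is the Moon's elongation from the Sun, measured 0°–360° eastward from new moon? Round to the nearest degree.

246°

Invert f = (1 − cos θ)/2 to get cos θ = 1 − 2(0.70) = -0.400, hence θ₀ = arccos -0.400 = 113.6°.
Since the Moon is past full (waning), take the reflex angle: θ = 360° − 113.6° = 246.4°.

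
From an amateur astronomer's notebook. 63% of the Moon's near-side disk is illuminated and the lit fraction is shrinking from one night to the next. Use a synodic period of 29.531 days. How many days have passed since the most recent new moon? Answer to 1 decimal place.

20.9 days

From f = (1 − cos θ)/2: cos θ = 1 − 2×0.63 = -0.260; arccos → 105.1°.
A waning Moon lies in 180°–360°, so θ = 360° − 105.1° = 254.9°.
At 360°/29.531 d per day, 254.9° corresponds to 20.91 days.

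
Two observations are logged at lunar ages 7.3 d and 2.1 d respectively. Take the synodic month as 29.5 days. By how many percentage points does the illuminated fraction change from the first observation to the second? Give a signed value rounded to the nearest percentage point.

First observation: θ = 360°·7.3/29.5 = 89.1°, so f = 0.492.
Second observation: θ = 25.6°, f = 0.049.
Δf = 0.049 − 0.492 = -0.443, i.e. -44 pp.

-44 pp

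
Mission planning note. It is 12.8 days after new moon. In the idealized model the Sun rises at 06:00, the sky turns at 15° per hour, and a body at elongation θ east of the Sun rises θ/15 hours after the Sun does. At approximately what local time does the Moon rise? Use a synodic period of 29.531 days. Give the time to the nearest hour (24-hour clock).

Phase angle: θ = 360°·(12.8 d)/(29.531 d) = 156.0°.
The Moon trails the Sun by θ/15 = 156.0/15 ≈ 10.40 hours.
06:00 + 10.40 h ≈ 16:24 → 16:00 to the nearest hour.

16:00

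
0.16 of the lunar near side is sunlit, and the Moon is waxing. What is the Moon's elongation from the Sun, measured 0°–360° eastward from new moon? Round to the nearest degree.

Invert f = (1 − cos θ)/2 to get cos θ = 1 − 2(0.16) = 0.680, hence θ₀ = arccos 0.680 = 47.2°.
Waxing ⇒ before full, so θ = 47.2°.

47°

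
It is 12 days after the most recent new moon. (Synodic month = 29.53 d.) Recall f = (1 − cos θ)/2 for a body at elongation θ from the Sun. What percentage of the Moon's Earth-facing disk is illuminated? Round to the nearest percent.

92%

The Moon has covered 12/29.53 of its cycle, so θ ≈ 360° × 12/29.53 = 146.3°.
cos 146.3° = (-0.832), so f = (1 − (-0.832))/2 = 0.916, so 92%.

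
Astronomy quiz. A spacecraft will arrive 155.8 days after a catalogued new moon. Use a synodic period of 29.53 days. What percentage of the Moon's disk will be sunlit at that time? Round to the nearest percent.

58%

Reduce mod P: 155.8 − 5×29.53 = 8.15 d into the current lunation.
Phase angle: θ = 360°·(8.15 d)/(29.53 d) = 99.4°.
cos 99.4° = (-0.163), so f = (1 − (-0.163))/2 = 0.581, so 58%.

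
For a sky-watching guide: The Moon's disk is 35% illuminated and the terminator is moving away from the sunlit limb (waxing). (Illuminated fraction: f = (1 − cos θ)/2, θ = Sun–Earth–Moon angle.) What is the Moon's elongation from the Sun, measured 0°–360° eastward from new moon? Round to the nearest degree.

73°

Invert f = (1 − cos θ)/2 to get cos θ = 1 − 2(0.35) = 0.300, hence θ₀ = arccos 0.300 = 72.5°.
Before full moon the principal value applies: θ = 72.5°.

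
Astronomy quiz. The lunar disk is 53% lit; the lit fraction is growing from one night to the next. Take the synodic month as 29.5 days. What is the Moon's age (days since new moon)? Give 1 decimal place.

cos θ = 1 − 2f = -0.060, giving a principal value of 93.4°.
Before full moon the principal value applies: θ = 93.4°.
At 360°/29.5 d per day, 93.4° corresponds to 7.66 days.

7.7 days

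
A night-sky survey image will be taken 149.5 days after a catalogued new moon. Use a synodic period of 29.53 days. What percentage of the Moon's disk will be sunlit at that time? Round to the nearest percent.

149.5/29.53 = 5.063 lunations, so 5 complete cycles and 1.85 d into the next.
Elongation θ = 360° × 1.85/29.53 ≈ 22.6°.
cos 22.6° = 0.924, so f = (1 − 0.924)/2 = 0.038, so 4%.

4%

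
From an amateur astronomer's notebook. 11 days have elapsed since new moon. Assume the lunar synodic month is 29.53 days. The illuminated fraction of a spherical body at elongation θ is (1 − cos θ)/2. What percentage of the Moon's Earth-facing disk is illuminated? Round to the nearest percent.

The Moon has covered 11/29.53 of its cycle, so θ ≈ 360° × 11/29.53 = 134.1°.
With cos θ = (-0.696), the lit fraction is (1 − (-0.696))/2 ≈ 0.848, so 85%.

85%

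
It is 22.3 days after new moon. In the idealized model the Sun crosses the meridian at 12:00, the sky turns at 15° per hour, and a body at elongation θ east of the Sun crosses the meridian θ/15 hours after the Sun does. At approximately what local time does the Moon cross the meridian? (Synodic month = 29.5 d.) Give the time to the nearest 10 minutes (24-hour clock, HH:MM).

06:10

Phase angle: θ = 360°·(22.3 d)/(29.5 d) = 272.1°.
The Moon trails the Sun by θ/15 = 272.1/15 ≈ 18.14 hours.
12:00 + 18.142 h ≈ 06:09 → 06:10 to the nearest ten minutes.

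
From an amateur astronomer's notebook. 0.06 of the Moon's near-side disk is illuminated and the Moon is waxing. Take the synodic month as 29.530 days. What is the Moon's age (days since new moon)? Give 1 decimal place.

2.3 days

cos θ = 1 − 2f = 0.880, giving a principal value of 28.4°.
The Moon is waxing (0°–180°), so θ = 28.4° directly.
Age = 29.530 × 28.4°/360° ≈ 2.33 days.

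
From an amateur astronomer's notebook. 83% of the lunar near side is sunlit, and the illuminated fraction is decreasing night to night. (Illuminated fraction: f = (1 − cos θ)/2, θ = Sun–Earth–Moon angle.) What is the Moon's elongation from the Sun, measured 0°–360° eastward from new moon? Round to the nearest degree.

229°

From f = (1 − cos θ)/2: cos θ = 1 − 2×0.83 = -0.660; arccos → 131.3°.
Since the Moon is past full (waning), take the reflex angle: θ = 360° − 131.3° = 228.7°.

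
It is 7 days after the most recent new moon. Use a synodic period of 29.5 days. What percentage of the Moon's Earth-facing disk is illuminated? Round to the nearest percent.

The Moon has covered 7/29.5 of its cycle, so θ ≈ 360° × 7/29.5 = 85.4°.
With cos θ = 0.080, the lit fraction is (1 − 0.080)/2 ≈ 0.460, so 46%.

46%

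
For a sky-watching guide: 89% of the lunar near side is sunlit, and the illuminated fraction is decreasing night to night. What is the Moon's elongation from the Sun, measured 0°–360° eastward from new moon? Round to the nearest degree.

From f = (1 − cos θ)/2: cos θ = 1 − 2×0.89 = -0.780; arccos → 141.3°.
Waning ⇒ past full, so θ = 360° − 141.3° = 218.7°.

219°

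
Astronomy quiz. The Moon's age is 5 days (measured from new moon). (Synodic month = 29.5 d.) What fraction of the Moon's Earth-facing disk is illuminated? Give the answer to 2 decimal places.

The Moon has covered 5/29.5 of its cycle, so θ ≈ 360° × 5/29.5 = 61.0°.
Illuminated fraction = (1 − cos 61.0°)/2 = (1 − 0.485)/2 ≈ 0.258.

0.26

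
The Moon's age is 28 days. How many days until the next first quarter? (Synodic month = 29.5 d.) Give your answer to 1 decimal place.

First quarter occurs at elongation 90°, i.e. at age 29.5 × 90/360 = 7.375 d.
This lunation's first quarter (7.375 d) has passed, so add one period: 36.875 − 28 = 8.875 days.

8.9 days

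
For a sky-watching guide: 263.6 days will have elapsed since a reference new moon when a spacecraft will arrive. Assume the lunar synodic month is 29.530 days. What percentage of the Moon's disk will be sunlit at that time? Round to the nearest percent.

263.6/29.530 = 8.927 lunations, so 8 complete cycles and 27.36 d into the next.
Phase angle: θ = 360°·(27.36 d)/(29.530 d) = 333.5°.
With cos θ = 0.895, the lit fraction is (1 − 0.895)/2 ≈ 0.052, so 5%.

5%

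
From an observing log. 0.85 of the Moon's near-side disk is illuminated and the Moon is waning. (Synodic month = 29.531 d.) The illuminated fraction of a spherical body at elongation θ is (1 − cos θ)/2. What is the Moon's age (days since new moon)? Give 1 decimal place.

cos θ = 1 − 2f = -0.700, giving a principal value of 134.4°.
Waning ⇒ past full, so θ = 360° − 134.4° = 225.6°.
That fraction of the synodic month is 225.6/360 × 29.531 d ≈ 18.50 d.

18.5 days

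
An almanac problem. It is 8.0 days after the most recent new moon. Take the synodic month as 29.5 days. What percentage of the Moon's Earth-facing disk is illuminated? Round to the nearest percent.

57%

Elongation θ = 360° × 8.0/29.5 ≈ 97.6°.
Illuminated fraction = (1 − cos 97.6°)/2 = (1 − (-0.133))/2 ≈ 0.566, so 57%.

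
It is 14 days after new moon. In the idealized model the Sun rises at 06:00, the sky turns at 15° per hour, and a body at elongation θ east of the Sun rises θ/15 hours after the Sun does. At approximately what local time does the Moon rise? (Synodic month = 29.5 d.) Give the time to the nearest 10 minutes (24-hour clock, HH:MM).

17:20

Elongation θ = 360° × 14/29.5 ≈ 170.8°.
At 15° of sky rotation per hour, 170.8° corresponds to a 11.39 h lag.
06:00 + 11.390 h ≈ 17:23 → 17:20 to the nearest ten minutes.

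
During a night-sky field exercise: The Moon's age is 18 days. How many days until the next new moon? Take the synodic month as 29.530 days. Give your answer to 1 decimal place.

11.5 days

The next new moon completes the synodic month: 29.530 − 18 = 11.530 days.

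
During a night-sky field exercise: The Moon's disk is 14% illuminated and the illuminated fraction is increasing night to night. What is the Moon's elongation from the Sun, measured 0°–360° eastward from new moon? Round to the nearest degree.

cos θ = 1 − 2f = 0.720, giving a principal value of 43.9°.
Before full moon the principal value applies: θ = 43.9°.

44°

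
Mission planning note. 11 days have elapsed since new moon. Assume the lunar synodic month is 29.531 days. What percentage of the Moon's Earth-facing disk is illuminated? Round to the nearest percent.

85%

The Moon has covered 11/29.531 of its cycle, so θ ≈ 360° × 11/29.531 = 134.1°.
With cos θ = (-0.696), the lit fraction is (1 − (-0.696))/2 ≈ 0.848, so 85%.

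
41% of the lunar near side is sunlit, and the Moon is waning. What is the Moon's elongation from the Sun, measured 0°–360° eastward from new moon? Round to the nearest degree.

cos θ = 1 − 2f = 0.180, giving a principal value of 79.6°.
Waning ⇒ past full, so θ = 360° − 79.6° = 280.4°.

280°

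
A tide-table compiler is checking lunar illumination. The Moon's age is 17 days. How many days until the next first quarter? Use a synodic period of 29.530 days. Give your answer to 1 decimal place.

First quarter occurs at elongation 90°, i.e. at age 29.530 × 90/360 = 7.383 d.
Already past this cycle's first quarter; the next is at 7.383 + 29.530 = 36.913 d, so 36.913 − 17 = 19.913 days.

19.9 days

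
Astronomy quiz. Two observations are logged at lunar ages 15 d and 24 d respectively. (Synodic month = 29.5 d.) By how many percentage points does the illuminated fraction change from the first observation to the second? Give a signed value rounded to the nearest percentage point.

-69 pp

First observation: θ = 360°·15/29.5 = 183.1°, so f = 0.999.
Second observation: θ = 292.9°, f = 0.306.
Δf = 0.306 − 0.999 = -0.694, i.e. -69 pp.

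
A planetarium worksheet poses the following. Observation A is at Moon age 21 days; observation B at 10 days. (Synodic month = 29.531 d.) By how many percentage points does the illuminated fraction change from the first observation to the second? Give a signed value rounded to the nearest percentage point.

θ₁ = 360° × 21/29.531 = 256.0°, f₁ = (1 − cos θ₁)/2 = 0.621.
θ₂ = 360° × 10/29.531 = 121.9°, f₂ = (1 − cos θ₂)/2 = 0.764.
Change = f₂ − f₁ = +0.143 → +14 percentage points.

+14 pp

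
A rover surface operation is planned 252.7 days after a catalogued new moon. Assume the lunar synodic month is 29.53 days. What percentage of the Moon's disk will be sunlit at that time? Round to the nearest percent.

97%

Reduce mod P: 252.7 − 8×29.53 = 16.46 d into the current lunation.
Phase angle: θ = 360°·(16.46 d)/(29.53 d) = 200.7°.
With cos θ = (-0.936), the lit fraction is (1 − (-0.936))/2 ≈ 0.968, so 97%.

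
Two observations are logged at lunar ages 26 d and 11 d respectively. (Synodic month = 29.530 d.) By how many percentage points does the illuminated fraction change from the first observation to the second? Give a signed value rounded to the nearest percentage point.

θ₁ = 360° × 26/29.530 = 317.0°, f₁ = (1 − cos θ₁)/2 = 0.135.
θ₂ = 360° × 11/29.530 = 134.1°, f₂ = (1 − cos θ₂)/2 = 0.848.
Change = f₂ − f₁ = +0.713 → +71 percentage points.

+71 pp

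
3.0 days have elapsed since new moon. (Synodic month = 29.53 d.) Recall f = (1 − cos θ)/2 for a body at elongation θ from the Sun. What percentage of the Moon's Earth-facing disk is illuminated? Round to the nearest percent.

The Moon has covered 3.0/29.53 of its cycle, so θ ≈ 360° × 3.0/29.53 = 36.6°.
Illuminated fraction = (1 − cos 36.6°)/2 = (1 − 0.803)/2 ≈ 0.098, so 10%.

10%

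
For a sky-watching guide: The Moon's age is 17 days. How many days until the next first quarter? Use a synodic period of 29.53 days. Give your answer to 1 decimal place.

19.9 days

First quarter is 0.25 of the way through the cycle: age 0.25 × 29.53 = 7.383 d.
This lunation's first quarter (7.383 d) has passed, so add one period: 36.913 − 17 = 19.913 days.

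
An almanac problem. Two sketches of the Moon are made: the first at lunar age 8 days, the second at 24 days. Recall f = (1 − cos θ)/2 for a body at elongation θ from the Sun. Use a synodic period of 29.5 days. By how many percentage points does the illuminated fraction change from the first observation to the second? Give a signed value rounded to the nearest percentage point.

-26 pp

First observation: θ = 360°·8/29.5 = 97.6°, so f = 0.566.
Second observation: θ = 292.9°, f = 0.306.
Δf = 0.306 − 0.566 = -0.261, i.e. -26 pp.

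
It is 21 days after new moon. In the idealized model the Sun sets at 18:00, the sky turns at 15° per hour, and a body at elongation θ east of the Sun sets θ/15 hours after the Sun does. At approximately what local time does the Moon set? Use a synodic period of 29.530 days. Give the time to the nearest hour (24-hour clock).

11:00

Phase angle: θ = 360°·(21 d)/(29.530 d) = 256.0°.
Delay after the Sun = 256.0° / (15°/h) ≈ 17.07 h.
18:00 + 17.07 h ≈ 11:04 → 11:00 to the nearest hour.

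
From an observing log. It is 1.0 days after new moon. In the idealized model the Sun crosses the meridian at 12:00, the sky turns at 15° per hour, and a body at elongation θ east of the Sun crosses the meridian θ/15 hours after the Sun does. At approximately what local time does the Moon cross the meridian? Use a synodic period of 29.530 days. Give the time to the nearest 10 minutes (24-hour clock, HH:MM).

12:50

Phase angle: θ = 360°·(1.0 d)/(29.530 d) = 12.2°.
Delay after the Sun = 12.2° / (15°/h) ≈ 0.81 h.
12:00 + 0.813 h ≈ 12:49 → 12:50 to the nearest ten minutes.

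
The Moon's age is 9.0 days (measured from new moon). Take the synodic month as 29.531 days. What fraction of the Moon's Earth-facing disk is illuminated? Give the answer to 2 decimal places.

0.67

Elongation θ = 360° × 9.0/29.531 ≈ 109.7°.
With cos θ = (-0.337), the lit fraction is (1 − (-0.337))/2 ≈ 0.669.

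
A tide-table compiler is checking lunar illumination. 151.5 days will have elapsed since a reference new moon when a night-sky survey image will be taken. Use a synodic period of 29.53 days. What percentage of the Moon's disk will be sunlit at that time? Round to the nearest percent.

151.5/29.53 = 5.130 lunations, so 5 complete cycles and 3.85 d into the next.
Phase angle: θ = 360°·(3.85 d)/(29.53 d) = 46.9°.
Illuminated fraction = (1 − cos 46.9°)/2 = (1 − 0.683)/2 ≈ 0.159, so 16%.

16%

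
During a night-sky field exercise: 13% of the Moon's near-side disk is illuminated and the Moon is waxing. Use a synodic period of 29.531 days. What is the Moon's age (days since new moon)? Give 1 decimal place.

3.5 days

From f = (1 − cos θ)/2: cos θ = 1 − 2×0.13 = 0.740; arccos → 42.3°.
Before full moon the principal value applies: θ = 42.3°.
That fraction of the synodic month is 42.3/360 × 29.531 d ≈ 3.47 d.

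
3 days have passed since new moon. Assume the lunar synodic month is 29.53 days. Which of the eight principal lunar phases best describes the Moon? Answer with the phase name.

waxing crescent

At 3/29.53 of the cycle, θ ≈ 37° — the waxing crescent range.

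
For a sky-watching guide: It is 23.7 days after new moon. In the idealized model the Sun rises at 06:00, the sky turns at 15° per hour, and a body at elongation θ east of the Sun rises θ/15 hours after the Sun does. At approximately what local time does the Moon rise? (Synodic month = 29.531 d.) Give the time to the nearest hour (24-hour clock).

01:00

The Moon has covered 23.7/29.531 of its cycle, so θ ≈ 360° × 23.7/29.531 = 288.9°.
The Moon trails the Sun by θ/15 = 288.9/15 ≈ 19.26 hours.
06:00 + 19.26 h ≈ 01:16 → 01:00 to the nearest hour.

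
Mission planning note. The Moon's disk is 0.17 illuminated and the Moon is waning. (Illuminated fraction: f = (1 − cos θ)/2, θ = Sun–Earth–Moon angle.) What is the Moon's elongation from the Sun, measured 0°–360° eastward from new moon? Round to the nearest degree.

From f = (1 − cos θ)/2: cos θ = 1 − 2×0.17 = 0.660; arccos → 48.7°.
Since the Moon is past full (waning), take the reflex angle: θ = 360° − 48.7° = 311.3°.

311°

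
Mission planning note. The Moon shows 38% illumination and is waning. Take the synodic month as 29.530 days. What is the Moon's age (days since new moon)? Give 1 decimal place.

23.3 days

cos θ = 1 − 2f = 0.240, giving a principal value of 76.1°.
Waning ⇒ past full, so θ = 360° − 76.1° = 283.9°.
Age = 29.530 × 283.9°/360° ≈ 23.29 days.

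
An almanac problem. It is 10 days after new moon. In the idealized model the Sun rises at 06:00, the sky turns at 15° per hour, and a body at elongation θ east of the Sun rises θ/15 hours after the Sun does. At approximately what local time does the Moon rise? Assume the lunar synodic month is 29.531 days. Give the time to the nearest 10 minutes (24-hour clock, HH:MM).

14:10

The Moon has covered 10/29.531 of its cycle, so θ ≈ 360° × 10/29.531 = 121.9°.
The Moon trails the Sun by θ/15 = 121.9/15 ≈ 8.13 hours.
06:00 + 8.127 h ≈ 14:08 → 14:10 to the nearest ten minutes.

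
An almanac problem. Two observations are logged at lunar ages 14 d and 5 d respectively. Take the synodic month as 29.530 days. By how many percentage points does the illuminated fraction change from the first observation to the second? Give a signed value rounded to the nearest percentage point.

-74 percentage points

First observation: θ = 360°·14/29.530 = 170.7°, so f = 0.993.
Second observation: θ = 61.0°, f = 0.257.
Δf = 0.257 − 0.993 = -0.736, i.e. -74 pp.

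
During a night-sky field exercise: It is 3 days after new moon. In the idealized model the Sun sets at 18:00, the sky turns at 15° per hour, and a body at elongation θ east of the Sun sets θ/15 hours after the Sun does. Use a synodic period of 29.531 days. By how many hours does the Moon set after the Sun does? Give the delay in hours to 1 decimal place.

The Moon has covered 3/29.531 of its cycle, so θ ≈ 360° × 3/29.531 = 36.6°.
The Moon trails the Sun by θ/15 = 36.6/15 ≈ 2.44 hours.
So the Moon sets 2.44 h after the Sun.

2.4 h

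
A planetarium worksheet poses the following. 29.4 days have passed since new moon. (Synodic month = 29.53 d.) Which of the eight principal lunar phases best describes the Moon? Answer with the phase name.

θ ≈ 360° × 29.4/29.53 = 358°, which falls in the new moon sector.

new moon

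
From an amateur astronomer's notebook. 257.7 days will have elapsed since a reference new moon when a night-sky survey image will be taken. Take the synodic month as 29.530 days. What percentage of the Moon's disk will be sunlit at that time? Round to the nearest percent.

57%

257.7 d spans 8 complete synodic months (8 × 29.530 = 236.24 d) plus 21.46 d.
The Moon has covered 21.46/29.530 of its cycle, so θ ≈ 360° × 21.46/29.530 = 261.6°.
cos 261.6° = (-0.146), so f = (1 − (-0.146))/2 = 0.573, so 57%.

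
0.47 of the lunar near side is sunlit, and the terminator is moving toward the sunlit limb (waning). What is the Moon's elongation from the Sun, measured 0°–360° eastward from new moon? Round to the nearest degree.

Invert f = (1 − cos θ)/2 to get cos θ = 1 − 2(0.47) = 0.060, hence θ₀ = arccos 0.060 = 86.6°.
Since the Moon is past full (waning), take the reflex angle: θ = 360° − 86.6° = 273.4°.

273°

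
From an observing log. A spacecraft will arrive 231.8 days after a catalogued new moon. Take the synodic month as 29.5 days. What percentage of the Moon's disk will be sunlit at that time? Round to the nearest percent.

19%

Reduce mod P: 231.8 − 7×29.5 = 25.30 d into the current lunation.
Phase angle: θ = 360°·(25.30 d)/(29.5 d) = 308.7°.
cos 308.7° = 0.626, so f = (1 − 0.626)/2 = 0.187, so 19%.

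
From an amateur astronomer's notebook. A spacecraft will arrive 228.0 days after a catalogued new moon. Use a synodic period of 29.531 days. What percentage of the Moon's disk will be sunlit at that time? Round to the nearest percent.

59%

228.0/29.531 = 7.721 lunations, so 7 complete cycles and 21.28 d into the next.
Phase angle: θ = 360°·(21.28 d)/(29.531 d) = 259.5°.
cos 259.5° = (-0.183), so f = (1 − (-0.183))/2 = 0.592, so 59%.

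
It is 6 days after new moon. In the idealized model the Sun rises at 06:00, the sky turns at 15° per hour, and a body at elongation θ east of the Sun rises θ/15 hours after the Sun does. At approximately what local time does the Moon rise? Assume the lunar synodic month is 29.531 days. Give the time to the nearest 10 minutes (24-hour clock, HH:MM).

Phase angle: θ = 360°·(6 d)/(29.531 d) = 73.1°.
The Moon trails the Sun by θ/15 = 73.1/15 ≈ 4.88 hours.
06:00 + 4.876 h ≈ 10:53 → 10:50 to the nearest ten minutes.

10:50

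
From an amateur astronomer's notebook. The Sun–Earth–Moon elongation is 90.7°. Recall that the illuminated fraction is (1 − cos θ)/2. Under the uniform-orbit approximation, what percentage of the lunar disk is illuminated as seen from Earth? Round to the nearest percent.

Half-versine of 90.7°: (1 − (-0.012))/2 = 0.506, i.e. 51%.

51%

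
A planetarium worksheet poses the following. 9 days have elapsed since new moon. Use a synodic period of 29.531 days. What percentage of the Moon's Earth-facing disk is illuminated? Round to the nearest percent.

Elongation θ = 360° × 9/29.531 ≈ 109.7°.
With cos θ = (-0.337), the lit fraction is (1 − (-0.337))/2 ≈ 0.669, so 67%.

67%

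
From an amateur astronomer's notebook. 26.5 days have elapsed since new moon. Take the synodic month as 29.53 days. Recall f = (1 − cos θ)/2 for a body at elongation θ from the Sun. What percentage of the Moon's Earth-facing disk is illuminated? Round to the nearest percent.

Phase angle: θ = 360°·(26.5 d)/(29.53 d) = 323.1°.
With cos θ = 0.799, the lit fraction is (1 − 0.799)/2 ≈ 0.100, so 10%.

10%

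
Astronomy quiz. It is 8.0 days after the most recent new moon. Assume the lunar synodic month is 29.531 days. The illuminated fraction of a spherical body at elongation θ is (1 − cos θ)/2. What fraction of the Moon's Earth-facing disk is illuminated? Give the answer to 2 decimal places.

The Moon has covered 8.0/29.531 of its cycle, so θ ≈ 360° × 8.0/29.531 = 97.5°.
Illuminated fraction = (1 − cos 97.5°)/2 = (1 − (-0.131))/2 ≈ 0.565.

0.57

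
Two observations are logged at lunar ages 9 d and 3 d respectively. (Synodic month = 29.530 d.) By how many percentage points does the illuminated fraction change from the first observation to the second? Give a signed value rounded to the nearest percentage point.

θ₁ = 360° × 9/29.530 = 109.7°, f₁ = (1 − cos θ₁)/2 = 0.669.
θ₂ = 360° × 3/29.530 = 36.6°, f₂ = (1 − cos θ₂)/2 = 0.098.
Change = f₂ − f₁ = -0.570 → -57 percentage points.

-57 pp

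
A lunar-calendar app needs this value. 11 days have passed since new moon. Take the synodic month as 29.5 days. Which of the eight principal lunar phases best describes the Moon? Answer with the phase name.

θ ≈ 360° × 11/29.5 = 134°, which falls in the waxing gibbous sector.

waxing gibbous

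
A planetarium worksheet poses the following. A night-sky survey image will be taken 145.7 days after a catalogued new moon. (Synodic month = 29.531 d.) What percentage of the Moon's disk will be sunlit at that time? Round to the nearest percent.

Reduce mod P: 145.7 − 4×29.531 = 27.58 d into the current lunation.
Elongation θ = 360° × 27.58/29.531 ≈ 336.2°.
Illuminated fraction = (1 − cos 336.2°)/2 = (1 − 0.915)/2 ≈ 0.043, so 4%.

4%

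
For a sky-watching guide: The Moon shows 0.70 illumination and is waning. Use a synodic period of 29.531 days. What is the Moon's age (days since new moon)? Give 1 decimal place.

Invert f = (1 − cos θ)/2 to get cos θ = 1 − 2(0.70) = -0.400, hence θ₀ = arccos -0.400 = 113.6°.
Waning ⇒ past full, so θ = 360° − 113.6° = 246.4°.
At 360°/29.531 d per day, 246.4° corresponds to 20.21 days.

20.2 days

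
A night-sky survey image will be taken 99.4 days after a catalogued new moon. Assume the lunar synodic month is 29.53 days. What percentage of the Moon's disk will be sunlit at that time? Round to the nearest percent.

83%

99.4/29.53 = 3.366 lunations, so 3 complete cycles and 10.81 d into the next.
Phase angle: θ = 360°·(10.81 d)/(29.53 d) = 131.8°.
Illuminated fraction = (1 − cos 131.8°)/2 = (1 − (-0.666))/2 ≈ 0.833, so 83%.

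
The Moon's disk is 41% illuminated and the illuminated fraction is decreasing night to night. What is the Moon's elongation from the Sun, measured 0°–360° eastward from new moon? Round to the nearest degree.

280°

From f = (1 − cos θ)/2: cos θ = 1 − 2×0.41 = 0.180; arccos → 79.6°.
Since the Moon is past full (waning), take the reflex angle: θ = 360° − 79.6° = 280.4°.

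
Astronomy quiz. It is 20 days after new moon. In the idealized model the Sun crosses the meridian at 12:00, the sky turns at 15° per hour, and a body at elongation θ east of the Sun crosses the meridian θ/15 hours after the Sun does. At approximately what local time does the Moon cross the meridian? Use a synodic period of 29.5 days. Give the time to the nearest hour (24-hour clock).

04:00

The Moon has covered 20/29.5 of its cycle, so θ ≈ 360° × 20/29.5 = 244.1°.
At 15° of sky rotation per hour, 244.1° corresponds to a 16.27 h lag.
12:00 + 16.27 h ≈ 04:16 → 04:00 to the nearest hour.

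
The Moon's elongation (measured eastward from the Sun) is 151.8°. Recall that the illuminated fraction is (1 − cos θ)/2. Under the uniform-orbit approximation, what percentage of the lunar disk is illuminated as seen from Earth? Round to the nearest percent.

94%

cos 151.8° = (-0.881), so f = (1 − (-0.881))/2 = 0.941, i.e. 94%.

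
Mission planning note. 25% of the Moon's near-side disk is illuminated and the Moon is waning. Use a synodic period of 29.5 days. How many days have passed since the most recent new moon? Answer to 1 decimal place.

24.6 days

From f = (1 − cos θ)/2: cos θ = 1 − 2×0.25 = 0.500; arccos → 60.0°.
Waning ⇒ past full, so θ = 360° − 60.0° = 300.0°.
That fraction of the synodic month is 300.0/360 × 29.5 d ≈ 24.58 d.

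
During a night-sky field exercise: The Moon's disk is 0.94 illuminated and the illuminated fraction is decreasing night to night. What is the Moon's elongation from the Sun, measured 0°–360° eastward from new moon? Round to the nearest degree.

cos θ = 1 − 2f = -0.880, giving a principal value of 151.6°.
Since the Moon is past full (waning), take the reflex angle: θ = 360° − 151.6° = 208.4°.

208°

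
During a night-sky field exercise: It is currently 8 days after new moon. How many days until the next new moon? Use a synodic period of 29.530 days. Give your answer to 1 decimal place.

One full lunation from the last new moon is 29.530 d; remaining = 29.530 − 8 = 21.530 d.

21.5 days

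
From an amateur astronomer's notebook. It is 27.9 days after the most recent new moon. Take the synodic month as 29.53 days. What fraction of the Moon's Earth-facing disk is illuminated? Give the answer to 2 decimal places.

Phase angle: θ = 360°·(27.9 d)/(29.53 d) = 340.1°.
cos 340.1° = 0.940, so f = (1 − 0.940)/2 = 0.030.

0.03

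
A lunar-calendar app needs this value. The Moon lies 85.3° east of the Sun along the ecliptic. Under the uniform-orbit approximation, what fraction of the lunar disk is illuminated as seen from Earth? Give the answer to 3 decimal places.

0.459

cos 85.3° = 0.082, so f = (1 − 0.082)/2 = 0.459.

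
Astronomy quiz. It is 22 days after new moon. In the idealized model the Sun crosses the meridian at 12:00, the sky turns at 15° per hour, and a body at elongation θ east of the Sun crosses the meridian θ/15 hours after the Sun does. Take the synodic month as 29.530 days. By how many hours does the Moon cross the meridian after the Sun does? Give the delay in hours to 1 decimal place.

The Moon has covered 22/29.530 of its cycle, so θ ≈ 360° × 22/29.530 = 268.2°.
The Moon trails the Sun by θ/15 = 268.2/15 ≈ 17.88 hours.
So the Moon crosses the meridian 17.88 h after the Sun.

17.9 h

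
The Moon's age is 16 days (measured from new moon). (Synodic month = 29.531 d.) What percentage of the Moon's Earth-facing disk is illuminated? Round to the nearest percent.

98%

Phase angle: θ = 360°·(16 d)/(29.531 d) = 195.0°.
cos 195.0° = (-0.966), so f = (1 − (-0.966))/2 = 0.983, so 98%.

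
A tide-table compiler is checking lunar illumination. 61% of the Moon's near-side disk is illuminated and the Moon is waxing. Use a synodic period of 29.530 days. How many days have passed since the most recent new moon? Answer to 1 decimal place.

Invert f = (1 − cos θ)/2 to get cos θ = 1 − 2(0.61) = -0.220, hence θ₀ = arccos -0.220 = 102.7°.
Before full moon the principal value applies: θ = 102.7°.
At 360°/29.530 d per day, 102.7° corresponds to 8.42 days.

8.4 days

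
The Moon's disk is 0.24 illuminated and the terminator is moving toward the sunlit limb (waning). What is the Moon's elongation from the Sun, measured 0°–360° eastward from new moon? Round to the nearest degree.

Invert f = (1 − cos θ)/2 to get cos θ = 1 − 2(0.24) = 0.520, hence θ₀ = arccos 0.520 = 58.7°.
Waning ⇒ past full, so θ = 360° − 58.7° = 301.3°.

301°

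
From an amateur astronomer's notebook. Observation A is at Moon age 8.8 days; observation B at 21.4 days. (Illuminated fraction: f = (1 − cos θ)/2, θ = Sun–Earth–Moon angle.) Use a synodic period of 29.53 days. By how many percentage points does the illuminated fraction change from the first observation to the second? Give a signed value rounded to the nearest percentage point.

First observation: θ = 360°·8.8/29.53 = 107.3°, so f = 0.649.
Second observation: θ = 260.9°, f = 0.579.
Δf = 0.579 − 0.649 = -0.069, i.e. -7 pp.

-7 pp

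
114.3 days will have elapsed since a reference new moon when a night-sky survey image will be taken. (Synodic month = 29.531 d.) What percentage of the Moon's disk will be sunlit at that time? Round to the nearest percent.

114.3 d spans 3 complete synodic months (3 × 29.531 = 88.59 d) plus 25.71 d.
The Moon has covered 25.71/29.531 of its cycle, so θ ≈ 360° × 25.71/29.531 = 313.4°.
With cos θ = 0.687, the lit fraction is (1 − 0.687)/2 ≈ 0.157, so 16%.

16%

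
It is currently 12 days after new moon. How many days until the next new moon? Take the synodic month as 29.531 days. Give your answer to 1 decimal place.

One full lunation from the last new moon is 29.531 d; remaining = 29.531 − 12 = 17.531 d.

17.5 days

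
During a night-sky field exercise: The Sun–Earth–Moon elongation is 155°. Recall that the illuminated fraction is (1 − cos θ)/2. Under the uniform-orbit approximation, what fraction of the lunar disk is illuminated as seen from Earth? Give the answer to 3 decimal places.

cos 155° = (-0.906), so f = (1 − (-0.906))/2 = 0.953.

0.953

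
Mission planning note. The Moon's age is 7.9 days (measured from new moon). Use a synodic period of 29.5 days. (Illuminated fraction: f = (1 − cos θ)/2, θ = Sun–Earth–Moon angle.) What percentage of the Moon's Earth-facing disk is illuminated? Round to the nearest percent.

56%

The Moon has covered 7.9/29.5 of its cycle, so θ ≈ 360° × 7.9/29.5 = 96.4°.
Illuminated fraction = (1 − cos 96.4°)/2 = (1 − (-0.112))/2 ≈ 0.556, so 56%.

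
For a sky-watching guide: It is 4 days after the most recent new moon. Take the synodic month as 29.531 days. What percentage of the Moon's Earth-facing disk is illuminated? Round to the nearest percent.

The Moon has covered 4/29.531 of its cycle, so θ ≈ 360° × 4/29.531 = 48.8°.
Illuminated fraction = (1 − cos 48.8°)/2 = (1 − 0.659)/2 ≈ 0.170, so 17%.

17%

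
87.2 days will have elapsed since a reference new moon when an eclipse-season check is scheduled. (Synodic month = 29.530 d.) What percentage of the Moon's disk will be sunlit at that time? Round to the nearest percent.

Reduce mod P: 87.2 − 2×29.530 = 28.14 d into the current lunation.
The Moon has covered 28.14/29.530 of its cycle, so θ ≈ 360° × 28.14/29.530 = 343.1°.
cos 343.1° = 0.957, so f = (1 − 0.957)/2 = 0.022, so 2%.

2%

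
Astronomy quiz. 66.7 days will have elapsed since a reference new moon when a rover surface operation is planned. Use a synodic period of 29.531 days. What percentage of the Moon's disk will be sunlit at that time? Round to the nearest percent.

Reduce mod P: 66.7 − 2×29.531 = 7.64 d into the current lunation.
Elongation θ = 360° × 7.64/29.531 ≈ 93.1°.
With cos θ = (-0.054), the lit fraction is (1 − (-0.054))/2 ≈ 0.527, so 53%.

53%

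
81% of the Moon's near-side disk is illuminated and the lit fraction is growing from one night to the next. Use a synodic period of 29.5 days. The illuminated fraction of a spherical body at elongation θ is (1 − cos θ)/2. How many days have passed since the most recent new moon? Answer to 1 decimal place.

Invert f = (1 − cos θ)/2 to get cos θ = 1 − 2(0.81) = -0.620, hence θ₀ = arccos -0.620 = 128.3°.
The Moon is waxing (0°–180°), so θ = 128.3° directly.
At 360°/29.5 d per day, 128.3° corresponds to 10.51 days.

10.5 days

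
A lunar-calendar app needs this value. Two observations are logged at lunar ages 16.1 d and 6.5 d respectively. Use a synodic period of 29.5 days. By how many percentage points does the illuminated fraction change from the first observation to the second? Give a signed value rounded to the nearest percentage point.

First observation: θ = 360°·16.1/29.5 = 196.5°, so f = 0.979.
Second observation: θ = 79.3°, f = 0.407.
Δf = 0.407 − 0.979 = -0.572, i.e. -57 pp.

-57 percentage points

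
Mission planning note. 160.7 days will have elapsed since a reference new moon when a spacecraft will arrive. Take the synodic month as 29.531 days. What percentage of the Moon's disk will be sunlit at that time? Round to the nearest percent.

97%

160.7/29.531 = 5.442 lunations, so 5 complete cycles and 13.04 d into the next.
Elongation θ = 360° × 13.04/29.531 ≈ 159.0°.
With cos θ = (-0.934), the lit fraction is (1 − (-0.934))/2 ≈ 0.967, so 97%.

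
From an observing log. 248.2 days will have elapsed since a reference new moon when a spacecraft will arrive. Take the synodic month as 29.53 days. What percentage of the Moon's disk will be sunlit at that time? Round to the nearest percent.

91%

Reduce mod P: 248.2 − 8×29.53 = 11.96 d into the current lunation.
Phase angle: θ = 360°·(11.96 d)/(29.53 d) = 145.8°.
With cos θ = (-0.827), the lit fraction is (1 − (-0.827))/2 ≈ 0.914, so 91%.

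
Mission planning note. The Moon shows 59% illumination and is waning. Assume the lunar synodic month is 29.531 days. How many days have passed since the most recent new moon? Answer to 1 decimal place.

21.3 days

From f = (1 − cos θ)/2: cos θ = 1 − 2×0.59 = -0.180; arccos → 100.4°.
Waning ⇒ past full, so θ = 360° − 100.4° = 259.6°.
At 360°/29.531 d per day, 259.6° corresponds to 21.30 days.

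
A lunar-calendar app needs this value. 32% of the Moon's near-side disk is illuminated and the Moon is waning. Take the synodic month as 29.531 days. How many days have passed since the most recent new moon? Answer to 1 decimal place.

23.9 days

From f = (1 − cos θ)/2: cos θ = 1 − 2×0.32 = 0.360; arccos → 68.9°.
Since the Moon is past full (waning), take the reflex angle: θ = 360° − 68.9° = 291.1°.
At 360°/29.531 d per day, 291.1° corresponds to 23.88 days.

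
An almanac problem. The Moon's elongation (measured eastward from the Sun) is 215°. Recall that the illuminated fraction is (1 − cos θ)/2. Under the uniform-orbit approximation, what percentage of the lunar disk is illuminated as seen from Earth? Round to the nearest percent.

91%

Half-versine of 215°: (1 − (-0.819))/2 = 0.910, i.e. 91%.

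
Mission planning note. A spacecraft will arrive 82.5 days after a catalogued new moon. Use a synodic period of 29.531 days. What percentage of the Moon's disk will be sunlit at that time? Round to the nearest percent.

82.5/29.531 = 2.794 lunations, so 2 complete cycles and 23.44 d into the next.
Elongation θ = 360° × 23.44/29.531 ≈ 285.7°.
Illuminated fraction = (1 − cos 285.7°)/2 = (1 − 0.271)/2 ≈ 0.365, so 36%.

36%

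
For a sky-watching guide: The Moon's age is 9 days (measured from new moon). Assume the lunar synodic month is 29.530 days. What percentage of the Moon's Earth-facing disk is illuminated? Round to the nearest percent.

Phase angle: θ = 360°·(9 d)/(29.530 d) = 109.7°.
With cos θ = (-0.337), the lit fraction is (1 − (-0.337))/2 ≈ 0.669, so 67%.

67%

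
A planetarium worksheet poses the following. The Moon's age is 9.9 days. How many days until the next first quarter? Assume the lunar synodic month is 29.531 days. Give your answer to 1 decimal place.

First quarter is 0.25 of the way through the cycle: age 0.25 × 29.531 = 7.383 d.
This lunation's first quarter (7.383 d) has passed, so add one period: 36.914 − 9.9 = 27.014 days.

27.0 days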